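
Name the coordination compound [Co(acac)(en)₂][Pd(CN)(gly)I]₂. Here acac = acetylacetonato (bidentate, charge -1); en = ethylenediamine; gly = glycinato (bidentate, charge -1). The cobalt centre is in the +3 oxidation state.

(acetylacetonato)bis(ethylenediamine)cobalt(III) cyano(glycinato)iodopalladate(II)

Both ions are complex: the cation is named first with the plain metal name, the anion second with the -ate form; each ion's ligands are alphabetised independently.
Co is given as +3; the cation's ligand charges sum to -1, so the complex cation is 2+.
With 2 anions per cation, each anion must be 2/2 = 1−.
Anion: ligand charges sum to -3; for the ion to be 1−, Pd = +2.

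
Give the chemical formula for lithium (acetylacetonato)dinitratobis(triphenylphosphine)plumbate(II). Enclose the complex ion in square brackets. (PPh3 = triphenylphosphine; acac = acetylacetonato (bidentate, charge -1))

Li[Pb(acac)(NO3)2(PPh3)2]

Ligands: 2 triphenylphosphine (PPh3, neutral), 1 acetylacetonato (acac, -1), 2 nitrato (NO3, -1). Ligand charge sum = -3.
With Pb in oxidation state +2, the complex ion is [Pb...]^1−.
Charge balance with lithium (+1) requires 1 complex ion per 1 lithium.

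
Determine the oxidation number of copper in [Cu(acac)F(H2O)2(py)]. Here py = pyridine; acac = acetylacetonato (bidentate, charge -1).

+2

No counter-ion: the bracketed complex is neutral.
Ligand charges: 2×H2O neutral; 1×F = -1; 1×py neutral; 1×acac = -1; sum -2.
Cu + (-2) = 0 ⇒ Cu is +2.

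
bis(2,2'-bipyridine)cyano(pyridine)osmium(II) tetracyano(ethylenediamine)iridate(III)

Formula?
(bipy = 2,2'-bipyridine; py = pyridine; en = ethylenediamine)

[Os(bipy)2(CN)(py)][Ir(CN)4(en)]

Cation [Os…]: ligand charges -1, Os(II) ⇒ ion charge 1+.
Anion [Ir…]: ligand charges -4, Ir(III) ⇒ ion charge 1−.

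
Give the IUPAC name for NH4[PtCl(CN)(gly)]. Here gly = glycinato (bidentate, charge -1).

The 1 ammonium counter-ion carries a total charge of +1, so each complex ion is 1−.
Ligand charges: 1×cyano (-1 each), 1×chloro (-1 each), 1×glycinato (-1 each); total -3. So Pt + (-3) = 1−, giving Pt = +2.
Ligands are named alphabetically: chloro before cyano before glycinato.
The complex ion is anionic, so platinum takes the -ate form platinate(II).

ammonium chlorocyano(glycinato)platinate(II)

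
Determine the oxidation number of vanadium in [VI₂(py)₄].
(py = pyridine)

No counter-ion: the bracketed complex is neutral.
Ligand charges: 4×py neutral; 2×I = -2; sum -2.
V + (-2) = 0 ⇒ V is +2.

+2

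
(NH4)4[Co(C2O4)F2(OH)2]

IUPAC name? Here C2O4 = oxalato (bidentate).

ammonium difluorodihydroxooxalatocobaltate(II)

The 4 ammonium counter-ions carry a total charge of +4, so each complex ion is 4−.
Ligand charges: 2×hydroxo (-1 each), 2×fluoro (-1 each), 1×oxalato (-2 each); total -6. So Co + (-6) = 4−, giving Co = +2.
The complex ion is anionic, so cobalt takes the -ate form cobaltate(II).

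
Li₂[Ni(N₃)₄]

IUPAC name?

lithium tetraazidonickelate(II)

The 2 lithium counter-ions carry a total charge of +2, so each complex ion is 2−.
Ligand charges: 4×azido (-1 each); total -4. So Ni + (-4) = 2−, giving Ni = +2.
The complex ion is anionic, so nickel takes the -ate form nickelate(II).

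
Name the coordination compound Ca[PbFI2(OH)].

calcium fluorohydroxodiiodoplumbate(II)

The 1 calcium counter-ion carries a total charge of +2, so each complex ion is 2−.
Ligand charges: 2×iodo (-1 each), 1×hydroxo (-1 each), 1×fluoro (-1 each); total -4. So Pb + (-4) = 2−, giving Pb = +2.
The complex ion is anionic, so lead takes the -ate form plumbate(II).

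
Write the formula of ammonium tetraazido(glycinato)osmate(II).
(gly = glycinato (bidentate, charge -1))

(NH4)3[Os(gly)(N3)4]

Ligands: 1 glycinato (gly, -1), 4 azido (N3, -1). Ligand charge sum = -5.
With Os in oxidation state +2, the complex ion is [Os...]^3−.
Charge balance with ammonium (+1) requires 1 complex ion per 3 ammonium.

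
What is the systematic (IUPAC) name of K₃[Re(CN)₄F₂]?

potassium tetracyanodifluororhenate(III)

The 3 potassium counter-ions carry a total charge of +3, so each complex ion is 3−.
Ligand charges: 2×fluoro (-1 each), 4×cyano (-1 each); total -6. So Re + (-6) = 3−, giving Re = +3.
Ligands are named alphabetically: cyano before fluoro.
The complex ion is anionic, so rhenium takes the -ate form rhenate(III).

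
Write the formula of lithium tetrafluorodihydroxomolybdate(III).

Li3[MoF4(OH)2]

Ligands: 2 hydroxo (OH, -1), 4 fluoro (F, -1). Ligand charge sum = -6.
With Mo in oxidation state +3, the complex ion is [Mo...]^3−.
Charge balance with lithium (+1) requires 1 complex ion per 3 lithium.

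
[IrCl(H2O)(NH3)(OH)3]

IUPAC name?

There is no counter-ion, so the complex is neutral overall.
Ligand charges: 1×chloro (-1 each), 1×ammine (neutral), 3×hydroxo (-1 each), 1×aqua (neutral); total -4. So Ir + (-4) = 0, giving Ir = +4.
Ligands are named alphabetically: ammine before aqua before chloro before hydroxo.

ammineaquachlorotrihydroxoiridium(IV)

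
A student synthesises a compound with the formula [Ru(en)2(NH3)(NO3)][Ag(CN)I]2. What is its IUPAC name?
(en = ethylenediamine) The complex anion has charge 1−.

amminebis(ethylenediamine)nitratoruthenium(III) cyanoiodoargentate(I)

The complex anion is given as 1−; its ligand charges sum to -2, so Ag = +1.
With 2 anions per cation, the cation must be 2×1 = 2+.
Cation: ligand charges sum to -1; for the ion to be 2+, Ru = +3.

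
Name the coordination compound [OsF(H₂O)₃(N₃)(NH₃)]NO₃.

The 1 nitrate counter-ion carries a total charge of -1, so each complex ion is 1+.
Ligand charges: 1×azido (-1 each), 1×ammine (neutral), 3×aqua (neutral), 1×fluoro (-1 each); total -2. So Os + (-2) = 1+, giving Os = +3.
Ligands are named alphabetically: ammine before aqua before azido before fluoro.

amminetriaquaazidofluoroosmium(III) nitrate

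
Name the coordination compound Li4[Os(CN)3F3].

lithium tricyanotrifluoroosmate(II)

The 4 lithium counter-ions carry a total charge of +4, so each complex ion is 4−.
Ligand charges: 3×cyano (-1 each), 3×fluoro (-1 each); total -6. So Os + (-6) = 4−, giving Os = +2.
Ligands are named alphabetically: cyano before fluoro.
The complex ion is anionic, so osmium takes the -ate form osmate(II).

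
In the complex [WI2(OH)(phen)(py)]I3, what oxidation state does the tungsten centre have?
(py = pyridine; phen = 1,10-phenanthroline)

3 iodide outside the brackets (-1 each) → the complex ion is 3+.
Ligand charges: 1×OH = -1; 1×py neutral; 1×phen neutral; 2×I = -2; sum -3.
W + (-3) = 3+ ⇒ W is +6.

+6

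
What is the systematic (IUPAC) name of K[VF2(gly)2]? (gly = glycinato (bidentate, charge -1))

potassium difluorobis(glycinato)vanadate(III)

The 1 potassium counter-ion carries a total charge of +1, so each complex ion is 1−.
Ligand charges: 2×fluoro (-1 each), 2×glycinato (-1 each); total -4. So V + (-4) = 1−, giving V = +3.
Ligands are named alphabetically: fluoro before glycinato.
The complex ion is anionic, so vanadium takes the -ate form vanadate(III).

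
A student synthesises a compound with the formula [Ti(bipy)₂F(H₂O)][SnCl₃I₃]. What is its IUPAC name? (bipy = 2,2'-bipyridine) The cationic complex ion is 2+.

The complex cation is given as 2+; its ligand charges sum to -1, so Ti = +3.
A 1:1 salt means the anion carries the equal and opposite charge, 2−.
Anion: ligand charges sum to -6; for the ion to be 2−, Sn = +4.

aquabis(2,2'-bipyridine)fluorotitanium(III) trichlorotriiodostannate(IV)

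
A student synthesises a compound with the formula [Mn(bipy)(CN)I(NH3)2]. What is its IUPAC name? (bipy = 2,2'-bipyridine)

diammine(2,2'-bipyridine)cyanoiodomanganese(II)

There is no counter-ion, so the complex is neutral overall.
Ligand charges: 1×cyano (-1 each), 1×iodo (-1 each), 2×ammine (neutral), 1×2,2'-bipyridine (neutral); total -2. So Mn + (-2) = 0, giving Mn = +2.
Ligands are named alphabetically: ammine before bipyridine before cyano before iodo.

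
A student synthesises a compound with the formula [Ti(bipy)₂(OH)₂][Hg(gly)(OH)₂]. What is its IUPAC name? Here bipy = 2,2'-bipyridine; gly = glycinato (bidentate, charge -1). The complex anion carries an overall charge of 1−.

The complex anion is given as 1−; its ligand charges sum to -3, so Hg = +2.
A 1:1 salt means the cation carries the equal and opposite charge, 1+.
Cation: ligand charges sum to -2; for the ion to be 1+, Ti = +3.

bis(2,2'-bipyridine)dihydroxotitanium(III) (glycinato)dihydroxomercurate(II)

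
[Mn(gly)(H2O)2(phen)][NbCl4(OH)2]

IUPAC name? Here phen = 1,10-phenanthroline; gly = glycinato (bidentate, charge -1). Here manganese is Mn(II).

Mn is given as +2; the cation's ligand charges sum to -1, so the complex cation is 1+.
A 1:1 salt means the anion carries the equal and opposite charge, 1−.
Anion: ligand charges sum to -6; for the ion to be 1−, Nb = +5.

diaqua(glycinato)(1,10-phenanthroline)manganese(II) tetrachlorodihydroxoniobate(V)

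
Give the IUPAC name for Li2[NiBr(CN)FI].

The 2 lithium counter-ions carry a total charge of +2, so each complex ion is 2−.
Ligand charges: 1×cyano (-1 each), 1×fluoro (-1 each), 1×bromo (-1 each), 1×iodo (-1 each); total -4. So Ni + (-4) = 2−, giving Ni = +2.
Ligands are named alphabetically: bromo before cyano before fluoro before iodo.
The complex ion is anionic, so nickel takes the -ate form nickelate(II).

lithium bromocyanofluoroiodonickelate(II)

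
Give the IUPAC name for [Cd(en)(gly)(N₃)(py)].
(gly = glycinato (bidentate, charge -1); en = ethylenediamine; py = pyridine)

There is no counter-ion, so the complex is neutral overall.
Ligand charges: 1×glycinato (-1 each), 1×ethylenediamine (neutral), 1×azido (-1 each), 1×pyridine (neutral); total -2. So Cd + (-2) = 0, giving Cd = +2.
Ligands are named alphabetically: azido before ethylenediamine before glycinato before pyridine.

azido(ethylenediamine)(glycinato)(pyridine)cadmium(II)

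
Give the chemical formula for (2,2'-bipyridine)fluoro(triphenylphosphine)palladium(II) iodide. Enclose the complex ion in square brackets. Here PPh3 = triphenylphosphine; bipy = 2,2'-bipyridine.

Ligands: 1 fluoro (F, -1), 1 triphenylphosphine (PPh3, neutral), 1 2,2'-bipyridine (bipy, neutral). Ligand charge sum = -1.
With Pd in oxidation state +2, the complex ion is [Pd...]^1+.
Charge balance with iodide (-1) requires 1 complex ion per 1 iodide.

[Pd(bipy)F(PPh3)]I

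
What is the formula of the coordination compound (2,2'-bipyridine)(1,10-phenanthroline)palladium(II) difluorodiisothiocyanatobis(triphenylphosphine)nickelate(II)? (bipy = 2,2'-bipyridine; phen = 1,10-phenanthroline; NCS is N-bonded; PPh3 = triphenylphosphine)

Cation [Pd…]: ligand charges 0, Pd(II) ⇒ ion charge 2+.
Anion [Ni…]: ligand charges -4, Ni(II) ⇒ ion charge 2−.
One 2+ cation balances one 2− anion.

[Pd(bipy)(phen)][NiF2(NCS)2(PPh3)2]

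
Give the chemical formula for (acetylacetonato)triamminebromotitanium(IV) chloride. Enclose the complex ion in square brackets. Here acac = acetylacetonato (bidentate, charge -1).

[Ti(acac)Br(NH3)3]Cl2

Ligands: 1 bromo (Br, -1), 3 ammine (NH3, neutral), 1 acetylacetonato (acac, -1). Ligand charge sum = -2.
With Ti in oxidation state +4, the complex ion is [Ti...]^2+.
Charge balance with chloride (-1) requires 1 complex ion per 2 chloride.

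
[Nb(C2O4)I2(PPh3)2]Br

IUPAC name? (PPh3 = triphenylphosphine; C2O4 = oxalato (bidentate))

The 1 bromide counter-ion carries a total charge of -1, so each complex ion is 1+.
Ligand charges: 2×triphenylphosphine (neutral), 2×iodo (-1 each), 1×oxalato (-2 each); total -4. So Nb + (-4) = 1+, giving Nb = +5.
Ligands are named alphabetically: iodo before oxalato before triphenylphosphine.

diiodooxalatobis(triphenylphosphine)niobium(V) bromide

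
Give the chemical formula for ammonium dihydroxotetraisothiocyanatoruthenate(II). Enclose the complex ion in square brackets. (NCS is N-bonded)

(NH4)4[Ru(NCS)4(OH)2]

Ligands: 2 hydroxo (OH, -1), 4 isothiocyanato (NCS, -1). Ligand charge sum = -6.
With Ru in oxidation state +2, the complex ion is [Ru...]^4−.
Charge balance with ammonium (+1) requires 1 complex ion per 4 ammonium.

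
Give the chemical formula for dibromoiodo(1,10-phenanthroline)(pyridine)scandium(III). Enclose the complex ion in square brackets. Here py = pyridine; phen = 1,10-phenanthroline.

[ScBr2I(phen)(py)]

Ligands: 1 iodo (I, -1), 1 pyridine (py, neutral), 2 bromo (Br, -1), 1 1,10-phenanthroline (phen, neutral). Ligand charge sum = -3.
With Sc in oxidation state +3, the complex ion is [Sc...].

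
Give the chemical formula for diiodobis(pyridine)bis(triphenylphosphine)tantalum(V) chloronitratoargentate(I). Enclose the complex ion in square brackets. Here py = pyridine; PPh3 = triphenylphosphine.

[TaI2(PPh3)2(py)2][AgCl(NO3)]3

Cation [Ta…]: ligand charges -2, Ta(V) ⇒ ion charge 3+.
Anion [Ag…]: ligand charges -2, Ag(I) ⇒ ion charge 1−.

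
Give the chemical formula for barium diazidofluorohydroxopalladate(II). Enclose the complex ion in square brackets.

Ba[PdF(N3)2(OH)]

Ligands: 2 azido (N3, -1), 1 hydroxo (OH, -1), 1 fluoro (F, -1). Ligand charge sum = -4.
With Pd in oxidation state +2, the complex ion is [Pd...]^2−.
Charge balance with barium (+2) requires 1 complex ion per 1 barium.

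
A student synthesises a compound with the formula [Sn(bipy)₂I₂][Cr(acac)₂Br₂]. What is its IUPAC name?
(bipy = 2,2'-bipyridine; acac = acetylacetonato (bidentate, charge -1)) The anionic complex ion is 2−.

bis(2,2'-bipyridine)diiodotin(IV) bis(acetylacetonato)dibromochromate(II)

Both ions are complex: the cation is named first with the plain metal name, the anion second with the -ate form; each ion's ligands are alphabetised independently.
The complex anion is given as 2−; its ligand charges sum to -4, so Cr = +2.
A 1:1 salt means the cation carries the equal and opposite charge, 2+.
Cation: ligand charges sum to -2; for the ion to be 2+, Sn = +4.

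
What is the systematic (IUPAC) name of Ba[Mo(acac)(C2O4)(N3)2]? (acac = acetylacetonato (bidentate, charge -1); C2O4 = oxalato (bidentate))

barium (acetylacetonato)diazidooxalatomolybdate(III)

The 1 barium counter-ion carries a total charge of +2, so each complex ion is 2−.
Ligand charges: 1×acetylacetonato (-1 each), 2×azido (-1 each), 1×oxalato (-2 each); total -5. So Mo + (-5) = 2−, giving Mo = +3.
The complex ion is anionic, so molybdenum takes the -ate form molybdate(III).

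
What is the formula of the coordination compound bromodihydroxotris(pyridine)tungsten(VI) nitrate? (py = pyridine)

Ligands: 3 pyridine (py, neutral), 2 hydroxo (OH, -1), 1 bromo (Br, -1). Ligand charge sum = -3.
With W in oxidation state +6, the complex ion is [W...]^3+.
Charge balance with nitrate (-1) requires 1 complex ion per 3 nitrate.

[WBr(OH)2(py)3](NO3)3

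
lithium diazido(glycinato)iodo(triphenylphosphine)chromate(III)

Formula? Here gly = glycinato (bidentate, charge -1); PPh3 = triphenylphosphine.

Li[Cr(gly)I(N3)2(PPh3)]

Ligands: 1 glycinato (gly, -1), 1 triphenylphosphine (PPh3, neutral), 2 azido (N3, -1), 1 iodo (I, -1). Ligand charge sum = -4.
With Cr in oxidation state +3, the complex ion is [Cr...]^1−.
Charge balance with lithium (+1) requires 1 complex ion per 1 lithium.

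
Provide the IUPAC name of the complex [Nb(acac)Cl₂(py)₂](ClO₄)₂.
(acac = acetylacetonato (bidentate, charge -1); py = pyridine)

The 2 perchlorate counter-ions carry a total charge of -2, so each complex ion is 2+.
Ligand charges: 1×acetylacetonato (-1 each), 2×pyridine (neutral), 2×chloro (-1 each); total -3. So Nb + (-3) = 2+, giving Nb = +5.
Ligands are named alphabetically: acetylacetonato before chloro before pyridine.

(acetylacetonato)dichlorobis(pyridine)niobium(V) perchlorate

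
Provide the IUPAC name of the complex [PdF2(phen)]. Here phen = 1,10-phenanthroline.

difluoro(1,10-phenanthroline)palladium(II)

There is no counter-ion, so the complex is neutral overall.
Ligand charges: 2×fluoro (-1 each), 1×1,10-phenanthroline (neutral); total -2. So Pd + (-2) = 0, giving Pd = +2.
Ligands are named alphabetically: fluoro before phenanthroline.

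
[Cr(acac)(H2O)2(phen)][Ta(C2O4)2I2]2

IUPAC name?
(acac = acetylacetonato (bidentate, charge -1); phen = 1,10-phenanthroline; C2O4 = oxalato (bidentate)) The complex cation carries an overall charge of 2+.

(acetylacetonato)diaqua(1,10-phenanthroline)chromium(III) diiododioxalatotantalate(V)

Both ions are complex: the cation is named first with the plain metal name, the anion second with the -ate form; each ion's ligands are alphabetised independently.
The complex cation is given as 2+; its ligand charges sum to -1, so Cr = +3.
With 2 anions per cation, each anion must be 2/2 = 1−.
Anion: ligand charges sum to -6; for the ion to be 1−, Ta = +5.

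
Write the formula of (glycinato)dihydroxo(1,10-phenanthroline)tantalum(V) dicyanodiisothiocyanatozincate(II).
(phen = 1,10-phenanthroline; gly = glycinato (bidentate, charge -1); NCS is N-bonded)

[Ta(gly)(OH)2(phen)][Zn(CN)2(NCS)2]

Cation [Ta…]: ligand charges -3, Ta(V) ⇒ ion charge 2+.
Anion [Zn…]: ligand charges -4, Zn(II) ⇒ ion charge 2−.
One 2+ cation balances one 2− anion.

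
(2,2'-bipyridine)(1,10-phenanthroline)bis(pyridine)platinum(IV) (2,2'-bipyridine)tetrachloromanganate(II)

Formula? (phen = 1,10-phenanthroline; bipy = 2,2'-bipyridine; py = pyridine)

[Pt(bipy)(phen)(py)2][Mn(bipy)Cl4]2

Cation [Pt…]: ligand charges 0, Pt(IV) ⇒ ion charge 4+.
Anion [Mn…]: ligand charges -4, Mn(II) ⇒ ion charge 2−.
One 4+ cation requires 2 of the 2− anion.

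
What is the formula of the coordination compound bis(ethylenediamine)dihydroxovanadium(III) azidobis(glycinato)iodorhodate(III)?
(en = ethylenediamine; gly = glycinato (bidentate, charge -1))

Cation [V…]: ligand charges -2, V(III) ⇒ ion charge 1+.
Anion [Rh…]: ligand charges -4, Rh(III) ⇒ ion charge 1−.
One 1+ cation balances one 1− anion.

[V(en)2(OH)2][Rh(gly)2I(N3)]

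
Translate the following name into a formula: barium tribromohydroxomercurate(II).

Ba[HgBr3(OH)]

Ligands: 3 bromo (Br, -1), 1 hydroxo (OH, -1). Ligand charge sum = -4.
With Hg in oxidation state +2, the complex ion is [Hg...]^2−.
Charge balance with barium (+2) requires 1 complex ion per 1 barium.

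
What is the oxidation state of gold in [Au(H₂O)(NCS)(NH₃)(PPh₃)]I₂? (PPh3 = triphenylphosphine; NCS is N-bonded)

+3

2 iodide outside the brackets (-1 each) → the complex ion is 2+.
Ligand charges: 1×PPh3 neutral; 1×NCS = -1; 1×NH3 neutral; 1×H2O neutral; sum -1.
Au + (-1) = 2+ ⇒ Au is +3.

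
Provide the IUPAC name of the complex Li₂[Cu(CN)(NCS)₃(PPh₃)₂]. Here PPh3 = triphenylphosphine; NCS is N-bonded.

lithium cyanotriisothiocyanatobis(triphenylphosphine)cuprate(II)

The 2 lithium counter-ions carry a total charge of +2, so each complex ion is 2−.
Ligand charges: 2×triphenylphosphine (neutral), 1×cyano (-1 each), 3×isothiocyanato (-1 each); total -4. So Cu + (-4) = 2−, giving Cu = +2.
Ligands are named alphabetically: cyano before isothiocyanato before triphenylphosphine.
The complex ion is anionic, so copper takes the -ate form cuprate(II).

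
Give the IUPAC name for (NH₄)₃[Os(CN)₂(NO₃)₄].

ammonium dicyanotetranitratoosmate(III)

The 3 ammonium counter-ions carry a total charge of +3, so each complex ion is 3−.
Ligand charges: 4×nitrato (-1 each), 2×cyano (-1 each); total -6. So Os + (-6) = 3−, giving Os = +3.
Ligands are named alphabetically: cyano before nitrato.
The complex ion is anionic, so osmium takes the -ate form osmate(III).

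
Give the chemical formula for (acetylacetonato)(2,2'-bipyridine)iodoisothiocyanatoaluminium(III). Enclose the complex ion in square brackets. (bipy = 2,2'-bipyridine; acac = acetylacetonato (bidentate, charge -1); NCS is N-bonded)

Ligands: 1 iodo (I, -1), 1 2,2'-bipyridine (bipy, neutral), 1 acetylacetonato (acac, -1), 1 isothiocyanato (NCS, -1). Ligand charge sum = -3.
With Al in oxidation state +3, the complex ion is [Al...].

[Al(acac)(bipy)I(NCS)]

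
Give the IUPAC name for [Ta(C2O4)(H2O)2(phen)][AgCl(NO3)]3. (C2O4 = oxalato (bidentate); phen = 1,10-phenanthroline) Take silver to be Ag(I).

Both ions are complex: the cation is named first with the plain metal name, the anion second with the -ate form; each ion's ligands are alphabetised independently.
Ag is given as +1; the anion's ligand charges sum to -2, so the complex anion is 1−.
With 3 anions per cation, the cation must be 3×1 = 3+.
Cation: ligand charges sum to -2; for the ion to be 3+, Ta = +5.

diaquaoxalato(1,10-phenanthroline)tantalum(V) chloronitratoargentate(I)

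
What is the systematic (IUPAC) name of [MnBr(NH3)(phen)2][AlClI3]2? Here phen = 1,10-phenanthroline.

Both ions are complex: the cation is named first with the plain metal name, the anion second with the -ate form; each ion's ligands are alphabetised independently.
Aluminium is always +3 in its complexes; the anion's ligand charges sum to -4, so the complex anion is 1−.
With 2 anions per cation, the cation must be 2×1 = 2+.
Cation: ligand charges sum to -1; for the ion to be 2+, Mn = +3.

amminebromobis(1,10-phenanthroline)manganese(III) chlorotriiodoaluminate(III)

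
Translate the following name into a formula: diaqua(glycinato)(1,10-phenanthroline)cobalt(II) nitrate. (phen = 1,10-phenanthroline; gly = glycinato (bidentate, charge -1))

[Co(gly)(H2O)2(phen)]NO3

Ligands: 2 aqua (H2O, neutral), 1 1,10-phenanthroline (phen, neutral), 1 glycinato (gly, -1). Ligand charge sum = -1.
With Co in oxidation state +2, the complex ion is [Co...]^1+.
Charge balance with nitrate (-1) requires 1 complex ion per 1 nitrate.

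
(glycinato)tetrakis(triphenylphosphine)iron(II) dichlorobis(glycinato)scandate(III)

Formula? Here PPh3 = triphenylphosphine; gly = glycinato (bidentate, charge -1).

[Fe(gly)(PPh3)4][ScCl2(gly)2]

Cation [Fe…]: ligand charges -1, Fe(II) ⇒ ion charge 1+.
Anion [Sc…]: ligand charges -4, Sc(III) ⇒ ion charge 1−.
One 1+ cation balances one 1− anion.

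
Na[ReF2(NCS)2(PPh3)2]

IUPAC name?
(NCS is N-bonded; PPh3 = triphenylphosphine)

sodium difluorodiisothiocyanatobis(triphenylphosphine)rhenate(III)

The 1 sodium counter-ion carries a total charge of +1, so each complex ion is 1−.
Ligand charges: 2×isothiocyanato (-1 each), 2×triphenylphosphine (neutral), 2×fluoro (-1 each); total -4. So Re + (-4) = 1−, giving Re = +3.
Ligands are named alphabetically: fluoro before isothiocyanato before triphenylphosphine.
The complex ion is anionic, so rhenium takes the -ate form rhenate(III).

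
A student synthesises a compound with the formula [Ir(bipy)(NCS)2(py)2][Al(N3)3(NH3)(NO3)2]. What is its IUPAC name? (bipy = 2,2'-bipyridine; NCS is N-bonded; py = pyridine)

Both ions are complex: the cation is named first with the plain metal name, the anion second with the -ate form; each ion's ligands are alphabetised independently.
Aluminium is always +3 in its complexes; the anion's ligand charges sum to -5, so the complex anion is 2−.
A 1:1 salt means the cation carries the equal and opposite charge, 2+.
Cation: ligand charges sum to -2; for the ion to be 2+, Ir = +4.

(2,2'-bipyridine)diisothiocyanatobis(pyridine)iridium(IV) amminetriazidodinitratoaluminate(III)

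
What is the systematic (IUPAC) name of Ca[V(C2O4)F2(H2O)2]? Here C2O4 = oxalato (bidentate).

calcium diaquadifluorooxalatovanadate(II)

The 1 calcium counter-ion carries a total charge of +2, so each complex ion is 2−.
Ligand charges: 1×oxalato (-2 each), 2×fluoro (-1 each), 2×aqua (neutral); total -4. So V + (-4) = 2−, giving V = +2.
Ligands are named alphabetically: aqua before fluoro before oxalato.
The complex ion is anionic, so vanadium takes the -ate form vanadate(II).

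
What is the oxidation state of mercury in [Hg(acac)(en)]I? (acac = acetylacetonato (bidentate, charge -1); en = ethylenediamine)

1 iodide outside the brackets (-1 each) → the complex ion is 1+.
Ligand charges: 1×acac = -1; 1×en neutral; sum -1.
Hg + (-1) = 1+ ⇒ Hg is +2.

+2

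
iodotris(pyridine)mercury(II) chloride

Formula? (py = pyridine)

[HgI(py)3]Cl

Ligands: 3 pyridine (py, neutral), 1 iodo (I, -1). Ligand charge sum = -1.
With Hg in oxidation state +2, the complex ion is [Hg...]^1+.
Charge balance with chloride (-1) requires 1 complex ion per 1 chloride.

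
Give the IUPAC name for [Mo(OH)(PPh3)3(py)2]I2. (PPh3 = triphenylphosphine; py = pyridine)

The 2 iodide counter-ions carry a total charge of -2, so each complex ion is 2+.
Ligand charges: 1×hydroxo (-1 each), 3×triphenylphosphine (neutral), 2×pyridine (neutral); total -1. So Mo + (-1) = 2+, giving Mo = +3.
Ligands are named alphabetically: hydroxo before pyridine before triphenylphosphine.

hydroxobis(pyridine)tris(triphenylphosphine)molybdenum(III) iodide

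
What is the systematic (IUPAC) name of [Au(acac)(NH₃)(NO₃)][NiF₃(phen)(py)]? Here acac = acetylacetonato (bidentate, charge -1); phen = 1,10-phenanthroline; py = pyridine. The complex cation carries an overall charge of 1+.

Both ions are complex: the cation is named first with the plain metal name, the anion second with the -ate form; each ion's ligands are alphabetised independently.
The complex cation is given as 1+; its ligand charges sum to -2, so Au = +3.
A 1:1 salt means the anion carries the equal and opposite charge, 1−.
Anion: ligand charges sum to -3; for the ion to be 1−, Ni = +2.

(acetylacetonato)amminenitratogold(III) trifluoro(1,10-phenanthroline)(pyridine)nickelate(II)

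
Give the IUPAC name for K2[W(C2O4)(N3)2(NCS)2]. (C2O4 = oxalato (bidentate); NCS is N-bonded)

The 2 potassium counter-ions carry a total charge of +2, so each complex ion is 2−.
Ligand charges: 2×azido (-1 each), 1×oxalato (-2 each), 2×isothiocyanato (-1 each); total -6. So W + (-6) = 2−, giving W = +4.
Ligands are named alphabetically: azido before isothiocyanato before oxalato.
The complex ion is anionic, so tungsten takes the -ate form tungstate(IV).

potassium diazidodiisothiocyanatooxalatotungstate(IV)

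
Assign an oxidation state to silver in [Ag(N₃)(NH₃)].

No counter-ion: the bracketed complex is neutral.
Ligand charges: 1×NH3 neutral; 1×N3 = -1; sum -1.
Ag + (-1) = 0 ⇒ Ag is +1.

+1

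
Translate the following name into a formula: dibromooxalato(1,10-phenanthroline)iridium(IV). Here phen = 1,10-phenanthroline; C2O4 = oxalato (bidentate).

Ligands: 2 bromo (Br, -1), 1 1,10-phenanthroline (phen, neutral), 1 oxalato (C2O4, -2). Ligand charge sum = -4.
With Ir in oxidation state +4, the complex ion is [Ir...].

[IrBr2(C2O4)(phen)]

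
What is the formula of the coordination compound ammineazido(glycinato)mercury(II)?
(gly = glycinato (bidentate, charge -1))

[Hg(gly)(N3)(NH3)]

Ligands: 1 azido (N3, -1), 1 ammine (NH3, neutral), 1 glycinato (gly, -1). Ligand charge sum = -2.
With Hg in oxidation state +2, the complex ion is [Hg...].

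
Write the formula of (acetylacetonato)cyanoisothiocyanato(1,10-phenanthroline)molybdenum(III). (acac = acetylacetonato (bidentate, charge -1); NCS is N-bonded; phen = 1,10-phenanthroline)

Ligands: 1 cyano (CN, -1), 1 acetylacetonato (acac, -1), 1 isothiocyanato (NCS, -1), 1 1,10-phenanthroline (phen, neutral). Ligand charge sum = -3.
With Mo in oxidation state +3, the complex ion is [Mo...].

[Mo(acac)(CN)(NCS)(phen)]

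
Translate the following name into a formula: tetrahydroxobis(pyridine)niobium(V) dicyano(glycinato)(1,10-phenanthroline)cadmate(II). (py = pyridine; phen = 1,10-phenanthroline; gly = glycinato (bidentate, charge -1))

Cation [Nb…]: ligand charges -4, Nb(V) ⇒ ion charge 1+.
Anion [Cd…]: ligand charges -3, Cd(II) ⇒ ion charge 1−.
One 1+ cation balances one 1− anion.

[Nb(OH)4(py)2][Cd(CN)2(gly)(phen)]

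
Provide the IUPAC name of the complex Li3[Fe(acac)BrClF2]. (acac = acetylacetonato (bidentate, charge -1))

lithium (acetylacetonato)bromochlorodifluoroferrate(II)

The 3 lithium counter-ions carry a total charge of +3, so each complex ion is 3−.
Ligand charges: 1×bromo (-1 each), 2×fluoro (-1 each), 1×acetylacetonato (-1 each), 1×chloro (-1 each); total -5. So Fe + (-5) = 3−, giving Fe = +2.
The complex ion is anionic, so iron takes the -ate form ferrate(II).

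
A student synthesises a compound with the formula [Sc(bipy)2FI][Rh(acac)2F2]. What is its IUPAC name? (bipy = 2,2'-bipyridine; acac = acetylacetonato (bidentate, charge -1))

Scandium is always +3 in its complexes; the cation's ligand charges sum to -2, so the complex cation is 1+.
A 1:1 salt means the anion carries the equal and opposite charge, 1−.
Anion: ligand charges sum to -4; for the ion to be 1−, Rh = +3.

bis(2,2'-bipyridine)fluoroiodoscandium(III) bis(acetylacetonato)difluororhodate(III)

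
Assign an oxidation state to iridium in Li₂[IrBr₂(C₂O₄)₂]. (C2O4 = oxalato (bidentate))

2 lithium outside the brackets (+1 each) → the complex ion is 2−.
Ligand charges: 2×C2O4 = -4; 2×Br = -2; sum -6.
Ir + (-6) = 2− ⇒ Ir is +4.

+4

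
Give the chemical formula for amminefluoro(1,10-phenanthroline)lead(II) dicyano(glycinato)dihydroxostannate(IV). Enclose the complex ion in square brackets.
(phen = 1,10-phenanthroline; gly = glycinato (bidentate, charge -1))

Cation [Pb…]: ligand charges -1, Pb(II) ⇒ ion charge 1+.
Anion [Sn…]: ligand charges -5, Sn(IV) ⇒ ion charge 1−.
One 1+ cation balances one 1− anion.

[PbF(NH3)(phen)][Sn(CN)2(gly)(OH)2]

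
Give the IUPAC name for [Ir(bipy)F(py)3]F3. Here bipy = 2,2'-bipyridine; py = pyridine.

(2,2'-bipyridine)fluorotris(pyridine)iridium(IV) fluoride

The 3 fluoride counter-ions carry a total charge of -3, so each complex ion is 3+.
Ligand charges: 1×2,2'-bipyridine (neutral), 3×pyridine (neutral), 1×fluoro (-1 each); total -1. So Ir + (-1) = 3+, giving Ir = +4.
Ligands are named alphabetically: bipyridine before fluoro before pyridine.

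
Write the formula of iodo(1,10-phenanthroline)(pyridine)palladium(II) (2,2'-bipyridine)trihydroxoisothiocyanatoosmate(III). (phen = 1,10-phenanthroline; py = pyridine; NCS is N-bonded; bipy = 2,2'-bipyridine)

Cation [Pd…]: ligand charges -1, Pd(II) ⇒ ion charge 1+.
Anion [Os…]: ligand charges -4, Os(III) ⇒ ion charge 1−.
One 1+ cation balances one 1− anion.

[PdI(phen)(py)][Os(bipy)(NCS)(OH)3]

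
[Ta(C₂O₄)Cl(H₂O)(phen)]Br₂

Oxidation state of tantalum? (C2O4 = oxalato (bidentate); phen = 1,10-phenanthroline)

2 bromide outside the brackets (-1 each) → the complex ion is 2+.
Ligand charges: 1×C2O4 = -2; 1×H2O neutral; 1×Cl = -1; 1×phen neutral; sum -3.
Ta + (-3) = 2+ ⇒ Ta is +5.

+5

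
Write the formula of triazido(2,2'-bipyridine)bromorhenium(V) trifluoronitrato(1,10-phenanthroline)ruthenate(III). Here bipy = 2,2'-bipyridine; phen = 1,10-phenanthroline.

[Re(bipy)Br(N3)3][RuF3(NO3)(phen)]

Cation [Re…]: ligand charges -4, Re(V) ⇒ ion charge 1+.
Anion [Ru…]: ligand charges -4, Ru(III) ⇒ ion charge 1−.
One 1+ cation balances one 1− anion.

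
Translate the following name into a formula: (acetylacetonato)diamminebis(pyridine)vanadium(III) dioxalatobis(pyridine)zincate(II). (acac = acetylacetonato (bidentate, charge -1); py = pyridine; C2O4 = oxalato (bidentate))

[V(acac)(NH3)2(py)2][Zn(C2O4)2(py)2]

Cation [V…]: ligand charges -1, V(III) ⇒ ion charge 2+.
Anion [Zn…]: ligand charges -4, Zn(II) ⇒ ion charge 2−.
One 2+ cation balances one 2− anion.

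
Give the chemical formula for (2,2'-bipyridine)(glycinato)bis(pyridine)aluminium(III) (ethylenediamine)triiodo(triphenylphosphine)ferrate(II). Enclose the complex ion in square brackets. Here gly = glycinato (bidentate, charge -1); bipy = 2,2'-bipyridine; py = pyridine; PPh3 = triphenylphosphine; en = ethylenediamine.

Cation [Al…]: ligand charges -1, Al(III) ⇒ ion charge 2+.
Anion [Fe…]: ligand charges -3, Fe(II) ⇒ ion charge 1−.
One 2+ cation requires 2 of the 1− anion.

[Al(bipy)(gly)(py)2][Fe(en)I3(PPh3)]2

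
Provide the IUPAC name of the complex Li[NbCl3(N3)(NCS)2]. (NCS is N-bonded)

The 1 lithium counter-ion carries a total charge of +1, so each complex ion is 1−.
Ligand charges: 1×azido (-1 each), 2×isothiocyanato (-1 each), 3×chloro (-1 each); total -6. So Nb + (-6) = 1−, giving Nb = +5.
Ligands are named alphabetically: azido before chloro before isothiocyanato.
The complex ion is anionic, so niobium takes the -ate form niobate(V).

lithium azidotrichlorodiisothiocyanatoniobate(V)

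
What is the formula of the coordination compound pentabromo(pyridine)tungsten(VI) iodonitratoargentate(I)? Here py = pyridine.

Cation [W…]: ligand charges -5, W(VI) ⇒ ion charge 1+.
Anion [Ag…]: ligand charges -2, Ag(I) ⇒ ion charge 1−.
One 1+ cation balances one 1− anion.

[WBr5(py)][AgI(NO3)]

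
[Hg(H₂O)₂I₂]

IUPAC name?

diaquadiiodomercury(II)

There is no counter-ion, so the complex is neutral overall.
Ligand charges: 2×iodo (-1 each), 2×aqua (neutral); total -2. So Hg + (-2) = 0, giving Hg = +2.
Ligands are named alphabetically: aqua before iodo.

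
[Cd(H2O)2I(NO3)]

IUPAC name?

There is no counter-ion, so the complex is neutral overall.
Ligand charges: 2×aqua (neutral), 1×nitrato (-1 each), 1×iodo (-1 each); total -2. So Cd + (-2) = 0, giving Cd = +2.
Ligands are named alphabetically: aqua before iodo before nitrato.

diaquaiodonitratocadmium(II)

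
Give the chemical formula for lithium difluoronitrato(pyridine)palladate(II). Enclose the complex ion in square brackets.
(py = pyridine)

Li[PdF2(NO3)(py)]

Ligands: 1 nitrato (NO3, -1), 1 pyridine (py, neutral), 2 fluoro (F, -1). Ligand charge sum = -3.
With Pd in oxidation state +2, the complex ion is [Pd...]^1−.
Charge balance with lithium (+1) requires 1 complex ion per 1 lithium.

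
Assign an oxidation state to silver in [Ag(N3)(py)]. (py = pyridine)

No counter-ion: the bracketed complex is neutral.
Ligand charges: 1×py neutral; 1×N3 = -1; sum -1.
Ag + (-1) = 0 ⇒ Ag is +1.

+1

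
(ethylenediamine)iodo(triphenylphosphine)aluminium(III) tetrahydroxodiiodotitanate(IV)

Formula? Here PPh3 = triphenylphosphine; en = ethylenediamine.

Cation [Al…]: ligand charges -1, Al(III) ⇒ ion charge 2+.
Anion [Ti…]: ligand charges -6, Ti(IV) ⇒ ion charge 2−.
One 2+ cation balances one 2− anion.

[Al(en)I(PPh3)][TiI2(OH)4]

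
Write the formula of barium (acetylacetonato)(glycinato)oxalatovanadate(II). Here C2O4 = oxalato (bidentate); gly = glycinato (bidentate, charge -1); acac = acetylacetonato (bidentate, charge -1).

Ligands: 1 oxalato (C2O4, -2), 1 glycinato (gly, -1), 1 acetylacetonato (acac, -1). Ligand charge sum = -4.
Charge balance with barium (+2) requires 1 complex ion per 1 barium.

Ba[V(acac)(C2O4)(gly)]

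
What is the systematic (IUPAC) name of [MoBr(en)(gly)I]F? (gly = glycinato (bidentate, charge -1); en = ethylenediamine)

bromo(ethylenediamine)(glycinato)iodomolybdenum(IV) fluoride

The 1 fluoride counter-ion carries a total charge of -1, so each complex ion is 1+.
Ligand charges: 1×glycinato (-1 each), 1×bromo (-1 each), 1×ethylenediamine (neutral), 1×iodo (-1 each); total -3. So Mo + (-3) = 1+, giving Mo = +4.
Ligands are named alphabetically: bromo before ethylenediamine before glycinato before iodo.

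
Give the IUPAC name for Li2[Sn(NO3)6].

The 2 lithium counter-ions carry a total charge of +2, so each complex ion is 2−.
Ligand charges: 6×nitrato (-1 each); total -6. So Sn + (-6) = 2−, giving Sn = +4.
The complex ion is anionic, so tin takes the -ate form stannate(IV).

lithium hexanitratostannate(IV)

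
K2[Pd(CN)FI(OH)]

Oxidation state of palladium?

2 potassium outside the brackets (+1 each) → the complex ion is 2−.
Ligand charges: 1×F = -1; 1×CN = -1; 1×I = -1; 1×OH = -1; sum -4.
Pd + (-4) = 2− ⇒ Pd is +2.

+2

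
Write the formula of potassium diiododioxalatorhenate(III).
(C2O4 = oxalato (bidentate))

K3[Re(C2O4)2I2]

Ligands: 2 oxalato (C2O4, -2), 2 iodo (I, -1). Ligand charge sum = -6.
Charge balance with potassium (+1) requires 1 complex ion per 3 potassium.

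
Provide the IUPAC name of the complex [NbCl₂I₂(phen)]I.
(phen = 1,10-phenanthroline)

The 1 iodide counter-ion carries a total charge of -1, so each complex ion is 1+.
Ligand charges: 1×1,10-phenanthroline (neutral), 2×chloro (-1 each), 2×iodo (-1 each); total -4. So Nb + (-4) = 1+, giving Nb = +5.
Ligands are named alphabetically: chloro before iodo before phenanthroline.

dichlorodiiodo(1,10-phenanthroline)niobium(V) iodide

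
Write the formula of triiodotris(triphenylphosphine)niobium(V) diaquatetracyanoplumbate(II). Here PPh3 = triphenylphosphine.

[NbI3(PPh3)3][Pb(CN)4(H2O)2]

Cation [Nb…]: ligand charges -3, Nb(V) ⇒ ion charge 2+.
Anion [Pb…]: ligand charges -4, Pb(II) ⇒ ion charge 2−.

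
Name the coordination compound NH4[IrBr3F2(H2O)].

ammonium aquatribromodifluoroiridate(IV)

The 1 ammonium counter-ion carries a total charge of +1, so each complex ion is 1−.
Ligand charges: 3×bromo (-1 each), 2×fluoro (-1 each), 1×aqua (neutral); total -5. So Ir + (-5) = 1−, giving Ir = +4.
The complex ion is anionic, so iridium takes the -ate form iridate(IV).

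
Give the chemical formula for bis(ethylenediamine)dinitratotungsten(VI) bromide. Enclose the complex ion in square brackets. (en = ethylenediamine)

Ligands: 2 nitrato (NO3, -1), 2 ethylenediamine (en, neutral). Ligand charge sum = -2.
With W in oxidation state +6, the complex ion is [W...]^4+.
Charge balance with bromide (-1) requires 1 complex ion per 4 bromide.

[W(en)2(NO3)2]Br4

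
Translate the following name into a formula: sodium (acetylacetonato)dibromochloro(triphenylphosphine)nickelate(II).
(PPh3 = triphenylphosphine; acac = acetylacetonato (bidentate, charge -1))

Ligands: 1 triphenylphosphine (PPh3, neutral), 1 acetylacetonato (acac, -1), 1 chloro (Cl, -1), 2 bromo (Br, -1). Ligand charge sum = -4.
With Ni in oxidation state +2, the complex ion is [Ni...]^2−.
Charge balance with sodium (+1) requires 1 complex ion per 2 sodium.

Na2[Ni(acac)Br2Cl(PPh3)]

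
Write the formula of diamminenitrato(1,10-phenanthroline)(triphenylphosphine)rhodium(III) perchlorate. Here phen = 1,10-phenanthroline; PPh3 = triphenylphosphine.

[Rh(NH3)2(NO3)(phen)(PPh3)](ClO4)2

Ligands: 1 1,10-phenanthroline (phen, neutral), 2 ammine (NH3, neutral), 1 triphenylphosphine (PPh3, neutral), 1 nitrato (NO3, -1). Ligand charge sum = -1.
With Rh in oxidation state +3, the complex ion is [Rh...]^2+.
Charge balance with perchlorate (-1) requires 1 complex ion per 2 perchlorate.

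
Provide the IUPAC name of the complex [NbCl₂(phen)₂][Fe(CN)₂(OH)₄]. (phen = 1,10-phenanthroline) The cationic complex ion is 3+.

dichlorobis(1,10-phenanthroline)niobium(V) dicyanotetrahydroxoferrate(III)

The complex cation is given as 3+; its ligand charges sum to -2, so Nb = +5.
A 1:1 salt means the anion carries the equal and opposite charge, 3−.
Anion: ligand charges sum to -6; for the ion to be 3−, Fe = +3.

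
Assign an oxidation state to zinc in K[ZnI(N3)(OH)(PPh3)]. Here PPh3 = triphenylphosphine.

+2

1 potassium outside the brackets (+1 each) → the complex ion is 1−.
Ligand charges: 1×PPh3 neutral; 1×N3 = -1; 1×OH = -1; 1×I = -1; sum -3.
Zn + (-3) = 1− ⇒ Zn is +2.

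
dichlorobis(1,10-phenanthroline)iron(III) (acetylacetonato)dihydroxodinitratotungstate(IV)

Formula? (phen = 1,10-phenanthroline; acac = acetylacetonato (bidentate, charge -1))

Cation [Fe…]: ligand charges -2, Fe(III) ⇒ ion charge 1+.
Anion [W…]: ligand charges -5, W(IV) ⇒ ion charge 1−.

[FeCl2(phen)2][W(acac)(NO3)2(OH)2]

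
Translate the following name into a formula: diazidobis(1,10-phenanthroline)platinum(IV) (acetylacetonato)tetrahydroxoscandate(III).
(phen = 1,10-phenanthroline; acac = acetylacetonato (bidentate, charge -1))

Cation [Pt…]: ligand charges -2, Pt(IV) ⇒ ion charge 2+.
Anion [Sc…]: ligand charges -5, Sc(III) ⇒ ion charge 2−.

[Pt(N3)2(phen)2][Sc(acac)(OH)4]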